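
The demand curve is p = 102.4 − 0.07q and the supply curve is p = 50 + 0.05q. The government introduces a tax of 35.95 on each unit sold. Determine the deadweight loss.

Competitive equilibrium: 102.4 − 0.07q = 50 + 0.05q → q* = 436.6667, p* = 71.8333.
With the tax, the buyer price exceeds the seller price by 35.95: (102.4 − 0.07q) − (50 + 0.05q) = 35.95 → q' = 137.0833.
Δq = 436.6667 − 137.0833 = 299.5834; the wedge equals the tax, 35.95.
The triangle = ½ × 299.5834 × 35.95 = 5385.01.

5385.01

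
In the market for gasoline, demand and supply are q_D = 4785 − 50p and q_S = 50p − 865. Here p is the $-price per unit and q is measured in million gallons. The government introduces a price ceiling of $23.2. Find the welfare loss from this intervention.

$55444.50 million

In inverse form: demand p = 95.7 − 0.02q, supply p = 17.3 + 0.02q.
Competitive equilibrium: 95.7 − 0.02q = 17.3 + 0.02q → q* = 1960, p* = 56.5.
At the ceiling p = 23.2, quantity supplied = (23.2 − 17.3)/0.02 = 295.
Willingness to pay at q' = 295: 95.7 − 0.02·295 = 89.8.
Δq = 1960 − 295 = 1665; wedge = 89.8 − 23.2 = 66.6.
Deadweight loss = ½ × 1665 × 66.6 = $55444.50 million.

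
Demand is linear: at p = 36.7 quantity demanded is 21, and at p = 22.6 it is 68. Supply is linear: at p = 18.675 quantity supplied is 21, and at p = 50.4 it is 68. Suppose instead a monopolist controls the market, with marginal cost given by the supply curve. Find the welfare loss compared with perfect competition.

Demand slope = (22.6 − 36.7)/(68 − 21) = −0.3, so p = 43 − 0.3q.
Supply slope = (50.4 − 18.675)/(68 − 21) = 0.675, so p = 4.5 + 0.675q.
Competitive equilibrium: 43 − 0.3q = 4.5 + 0.675q → q* = 39.4872, p* = 31.1538.
Marginal revenue: MR = 43 − 0.6q. Set MR = MC: 43 − 0.6q = 4.5 + 0.675q → q_m = 30.1961.
Price p_m = 43 − 0.3·30.1961 = 33.9412; MC(q_m) = 4.5 + 0.675·30.1961 = 24.8824.
Competitive q* = 39.4872, so Δq = 9.2911; wedge = 33.9412 − 24.8824 = 9.0588.
Deadweight loss = ½ × 9.2911 × 9.0588 = 42.08.

42.08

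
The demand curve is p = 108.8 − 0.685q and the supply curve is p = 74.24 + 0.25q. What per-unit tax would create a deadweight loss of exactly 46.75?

Competitive equilibrium: 108.8 − 0.685q = 74.24 + 0.25q → q* = 36.9626, p* = 83.4806.
A tax t gives Δq = t/0.935 and wedge t, so DWL = t²/1.87.
t²/1.87 = 46.75 → t² = 87.4225 → t = 9.35.

9.35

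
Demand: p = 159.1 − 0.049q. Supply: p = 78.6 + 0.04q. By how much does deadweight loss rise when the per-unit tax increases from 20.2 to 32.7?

3714.89

Competitive equilibrium: 159.1 − 0.049q = 78.6 + 0.04q → q* = 904.4944, p* = 114.7798.
For a per-unit tax t: Δq = t/0.089, so DWL = ½·t·(t/0.089) = t²/0.178.
At t = 20.2: DWL = 2292.36. At t = 32.7: DWL = 6007.247.
Increase = 6007.247 − 2292.36 = 3714.89.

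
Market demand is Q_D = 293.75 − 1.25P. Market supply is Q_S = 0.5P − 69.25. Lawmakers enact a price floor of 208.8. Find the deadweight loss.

In inverse form: demand P = 235 − 0.8Q, supply P = 138.5 + 2Q.
Competitive equilibrium: 235 − 0.8Q = 138.5 + 2Q → Q* = 34.4643, P* = 207.4286.
At the floor P = 208.8, quantity demanded = (235 − 208.8)/0.8 = 32.75.
Sellers' marginal cost at Q' = 32.75: 138.5 + 2·32.75 = 204.
ΔQ = 34.4643 − 32.75 = 1.7143; wedge = 208.8 − 204 = 4.8.
Deadweight loss = ½ × 1.7143 × 4.8 = 4.11.

4.11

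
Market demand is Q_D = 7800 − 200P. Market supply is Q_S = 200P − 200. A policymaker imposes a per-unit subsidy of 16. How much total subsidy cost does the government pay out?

In inverse form: demand P = 39 − 0.005Q, supply P = 1 + 0.005Q.
Competitive equilibrium: 39 − 0.005Q = 1 + 0.005Q → Q* = 3800, P* = 20.
The subsidy lowers effective supply by 16: P = 0.005Q − 15.
New quantity: 39 − 0.005Q = 0.005Q − 15 → Q' = 5400.
Total subsidy cost = 16 × 5400 = 86400.

86400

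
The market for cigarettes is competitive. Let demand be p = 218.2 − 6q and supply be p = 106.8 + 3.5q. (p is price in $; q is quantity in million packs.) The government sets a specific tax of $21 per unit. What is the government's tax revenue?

$199.83 million

Competitive equilibrium: 218.2 − 6q = 106.8 + 3.5q → q* = 11.7263, p* = 147.8421.
With the tax, the buyer price exceeds the seller price by 21: (218.2 − 6q) − (106.8 + 3.5q) = 21 → q' = 9.5158.
Tax revenue = 21 × 9.5158 = $199.83 million.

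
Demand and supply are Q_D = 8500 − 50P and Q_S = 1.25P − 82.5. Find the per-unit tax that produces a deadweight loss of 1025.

41

In inverse form: demand P = 170 − 0.02Q, supply P = 66 + 0.8Q.
Competitive equilibrium: 170 − 0.02Q = 66 + 0.8Q → Q* = 126.8293, P* = 167.4634.
A tax t gives ΔQ = t/0.82 and wedge t, so DWL = t²/1.64.
t²/1.64 = 1025 → t² = 1681 → t = 41.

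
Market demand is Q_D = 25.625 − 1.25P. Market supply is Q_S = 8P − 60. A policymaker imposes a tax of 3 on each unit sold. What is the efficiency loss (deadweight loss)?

In inverse form: demand P = 20.5 − 0.8Q, supply P = 7.5 + 0.125Q.
Competitive equilibrium: 20.5 − 0.8Q = 7.5 + 0.125Q → Q* = 14.0541, P* = 9.2568.
With the tax, the buyer price exceeds the seller price by 3: (20.5 − 0.8Q) − (7.5 + 0.125Q) = 3 → Q' = 10.8108.
ΔQ = 14.0541 − 10.8108 = 3.2433; the wedge equals the tax, 3.
DWL = ½ × 3.2433 × 3 = 4.86.

4.86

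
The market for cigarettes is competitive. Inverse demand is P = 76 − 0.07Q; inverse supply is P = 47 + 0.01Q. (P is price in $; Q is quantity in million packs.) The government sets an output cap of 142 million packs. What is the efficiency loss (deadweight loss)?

$1944.81 million

Competitive equilibrium: 76 − 0.07Q = 47 + 0.01Q → Q* = 362.5, P* = 50.625.
At Q = 142: demand price = 76 − 0.07·142 = 66.06; supply price = 47 + 0.01·142 = 48.42.
ΔQ = 362.5 − 142 = 220.5; wedge = 66.06 − 48.42 = 17.64.
DWL = ½ × 220.5 × 17.64 = $1944.81 million.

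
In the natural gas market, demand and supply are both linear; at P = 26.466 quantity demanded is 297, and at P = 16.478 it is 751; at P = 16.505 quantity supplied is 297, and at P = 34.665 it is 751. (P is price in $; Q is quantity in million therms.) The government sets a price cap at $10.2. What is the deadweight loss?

$3140.49 million

Demand slope = (16.478 − 26.466)/(751 − 297) = −0.022, so P = 33 − 0.022Q.
Supply slope = (34.665 − 16.505)/(751 − 297) = 0.04, so P = 4.625 + 0.04Q.
Competitive equilibrium: 33 − 0.022Q = 4.625 + 0.04Q → Q* = 457.66129, P* = 22.93145.
At the ceiling P = 10.2, quantity supplied = (10.2 − 4.625)/0.04 = 139.375.
Willingness to pay at Q' = 139.375: 33 − 0.022·139.375 = 29.93375.
ΔQ = 457.66129 − 139.375 = 318.28629; wedge = 29.93375 − 10.2 = 19.73375.
The triangle = ½ × 318.28629 × 19.73375 = $3140.49 million.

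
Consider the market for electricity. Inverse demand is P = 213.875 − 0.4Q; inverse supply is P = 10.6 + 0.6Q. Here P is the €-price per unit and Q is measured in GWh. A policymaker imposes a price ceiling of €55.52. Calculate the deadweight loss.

Competitive equilibrium: 213.875 − 0.4Q = 10.6 + 0.6Q → Q* = 203.275, P* = 132.565.
At the ceiling P = 55.52, quantity supplied = (55.52 − 10.6)/0.6 = 74.8667.
Willingness to pay at Q' = 74.8667: 213.875 − 0.4·74.8667 = 183.9283.
ΔQ = 203.275 − 74.8667 = 128.4083; wedge = 183.9283 − 55.52 = 128.4083.
Welfare loss = ½ × 128.4083 × 128.4083 = €8244.35.

€8244.35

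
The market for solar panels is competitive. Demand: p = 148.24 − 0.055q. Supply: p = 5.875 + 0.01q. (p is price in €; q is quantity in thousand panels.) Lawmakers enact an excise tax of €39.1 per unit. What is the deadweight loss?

Competitive equilibrium: 148.24 − 0.055q = 5.875 + 0.01q → q* = 2190.2308, p* = 27.7773.
With the tax, the buyer price exceeds the seller price by 39.1: (148.24 − 0.055q) − (5.875 + 0.01q) = 39.1 → q' = 1588.6923.
Δq = 2190.2308 − 1588.6923 = 601.5385; the wedge equals the tax, 39.1.
Deadweight loss = ½ × 601.5385 × 39.1 = €11760.08 thousand.

€11760.08 thousand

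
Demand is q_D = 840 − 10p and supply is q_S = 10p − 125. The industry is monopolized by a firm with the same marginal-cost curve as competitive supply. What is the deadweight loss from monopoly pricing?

1420.07

In inverse form: demand p = 84 − 0.1q, supply p = 12.5 + 0.1q.
Competitive equilibrium: 84 − 0.1q = 12.5 + 0.1q → q* = 357.5, p* = 48.25.
Marginal revenue: MR = 84 − 0.2q. Set MR = MC: 84 − 0.2q = 12.5 + 0.1q → q_m = 238.3333.
Price p_m = 84 − 0.1·238.3333 = 60.1667; MC(q_m) = 12.5 + 0.1·238.3333 = 36.3333.
Competitive q* = 357.5, so Δq = 119.1667; wedge = 60.1667 − 36.3333 = 23.8334.
Deadweight loss = ½ × 119.1667 × 23.8334 = 1420.07.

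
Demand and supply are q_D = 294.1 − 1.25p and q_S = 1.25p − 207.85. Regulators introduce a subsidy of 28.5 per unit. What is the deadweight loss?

In inverse form: demand p = 235.28 − 0.8q, supply p = 166.28 + 0.8q.
Competitive equilibrium: 235.28 − 0.8q = 166.28 + 0.8q → q* = 43.125, p* = 200.78.
The subsidy lowers effective supply by 28.5: p = 137.78 + 0.8q.
New quantity: 235.28 − 0.8q = 137.78 + 0.8q → q' = 60.9375.
Overproduction Δq = 60.9375 − 43.125 = 17.8125; wedge = subsidy = 28.5.
The triangle = ½ × 17.8125 × 28.5 = 253.83.

253.83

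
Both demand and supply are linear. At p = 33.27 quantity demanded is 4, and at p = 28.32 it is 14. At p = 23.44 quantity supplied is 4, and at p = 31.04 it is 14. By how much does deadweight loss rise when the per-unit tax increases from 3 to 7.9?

Demand slope = (28.32 − 33.27)/(14 − 4) = −0.495, so p = 35.25 − 0.495q.
Supply slope = (31.04 − 23.44)/(14 − 4) = 0.76, so p = 20.4 + 0.76q.
Competitive equilibrium: 35.25 − 0.495q = 20.4 + 0.76q → q* = 11.8327, p* = 29.3928.
For a per-unit tax t: Δq = t/1.255, so DWL = ½·t·(t/1.255) = t²/2.51.
At t = 3: DWL = 3.586. At t = 7.9: DWL = 24.865.
Increase = 24.865 − 3.586 = 21.28.

21.28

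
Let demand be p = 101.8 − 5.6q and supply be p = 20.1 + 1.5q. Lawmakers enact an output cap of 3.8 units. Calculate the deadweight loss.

210.86

Competitive equilibrium: 101.8 − 5.6q = 20.1 + 1.5q → q* = 11.507, p* = 37.3606.
At q = 3.8: demand price = 101.8 − 5.6·3.8 = 80.52; supply price = 20.1 + 1.5·3.8 = 25.8.
Δq = 11.507 − 3.8 = 7.707; wedge = 80.52 − 25.8 = 54.72.
Welfare loss = ½ × 7.707 × 54.72 = 210.86.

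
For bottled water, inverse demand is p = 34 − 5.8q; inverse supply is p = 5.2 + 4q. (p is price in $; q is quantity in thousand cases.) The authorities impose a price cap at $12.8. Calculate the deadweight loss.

$5.29 thousand

Competitive equilibrium: 34 − 5.8q = 5.2 + 4q → q* = 2.9388, p* = 16.9551.
At the ceiling p = 12.8, quantity supplied = (12.8 − 5.2)/4 = 1.9.
Willingness to pay at q' = 1.9: 34 − 5.8·1.9 = 22.98.
Δq = 2.9388 − 1.9 = 1.0388; wedge = 22.98 − 12.8 = 10.18.
DWL = ½ × 1.0388 × 10.18 = $5.29 thousand.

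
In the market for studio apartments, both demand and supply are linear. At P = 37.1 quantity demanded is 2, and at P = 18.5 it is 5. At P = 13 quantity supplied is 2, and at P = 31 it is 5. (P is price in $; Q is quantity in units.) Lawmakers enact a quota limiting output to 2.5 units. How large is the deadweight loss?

$13.28

Demand slope = (18.5 − 37.1)/(5 − 2) = −6.2, so P = 49.5 − 6.2Q.
Supply slope = (31 − 13)/(5 − 2) = 6, so P = 1 + 6Q.
Competitive equilibrium: 49.5 − 6.2Q = 1 + 6Q → Q* = 3.9754, P* = 24.8525.
At Q = 2.5: demand price = 49.5 − 6.2·2.5 = 34; supply price = 1 + 6·2.5 = 16.
ΔQ = 3.9754 − 2.5 = 1.4754; wedge = 34 − 16 = 18.
DWL = ½ × 1.4754 × 18 = $13.28.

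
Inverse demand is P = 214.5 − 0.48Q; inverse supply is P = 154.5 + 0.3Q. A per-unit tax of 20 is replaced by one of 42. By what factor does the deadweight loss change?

Competitive equilibrium: 214.5 − 0.48Q = 154.5 + 0.3Q → Q* = 76.9231, P* = 177.5769.
For a per-unit tax t: ΔQ = t/0.78, so DWL = ½·t·(t/0.78) = t²/1.56.
At t = 20: DWL = 256.410. At t = 42: DWL = 1130.769.
Ratio = (42/20)² = 4.41.

4.41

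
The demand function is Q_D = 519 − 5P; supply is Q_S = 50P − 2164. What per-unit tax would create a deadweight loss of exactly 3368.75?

In inverse form: demand P = 103.8 − 0.2Q, supply P = 43.28 + 0.02Q.
Competitive equilibrium: 103.8 − 0.2Q = 43.28 + 0.02Q → Q* = 275.0909, P* = 48.7818.
A tax t gives ΔQ = t/0.22 and wedge t, so DWL = t²/0.44.
t²/0.44 = 3368.75 → t² = 1482.25 → t = 38.5.

38.5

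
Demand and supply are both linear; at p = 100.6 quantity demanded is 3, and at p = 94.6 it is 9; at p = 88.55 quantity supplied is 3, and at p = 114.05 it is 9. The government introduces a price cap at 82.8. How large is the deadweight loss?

34.94

Demand slope = (94.6 − 100.6)/(9 − 3) = −1, so p = 103.6 − q.
Supply slope = (114.05 − 88.55)/(9 − 3) = 4.25, so p = 75.8 + 4.25q.
Competitive equilibrium: 103.6 − q = 75.8 + 4.25q → q* = 5.2952, p* = 98.3048.
At the ceiling p = 82.8, quantity supplied = (82.8 − 75.8)/4.25 = 1.6471.
Willingness to pay at q' = 1.6471: 103.6 − 1·1.6471 = 101.9529.
Δq = 5.2952 − 1.6471 = 3.6481; wedge = 101.9529 − 82.8 = 19.1529.
Welfare loss = ½ × 3.6481 × 19.1529 = 34.94.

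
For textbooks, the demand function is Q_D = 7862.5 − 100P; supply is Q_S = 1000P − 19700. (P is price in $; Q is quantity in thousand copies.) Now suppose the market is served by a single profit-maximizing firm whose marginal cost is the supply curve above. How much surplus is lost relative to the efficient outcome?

$35788.04 thousand

In inverse form: demand P = 78.625 − 0.01Q, supply P = 19.7 + 0.001Q.
Competitive equilibrium: 78.625 − 0.01Q = 19.7 + 0.001Q → Q* = 5356.818182, P* = 25.056818.
Marginal revenue: MR = 78.625 − 0.02Q. Set MR = MC: 78.625 − 0.02Q = 19.7 + 0.001Q → Q_m = 2805.952381.
Price P_m = 78.625 − 0.01·2805.952381 = 50.565476; MC(Q_m) = 19.7 + 0.001·2805.952381 = 22.505952.
Competitive Q* = 5356.818182, so ΔQ = 2550.865801; wedge = 50.565476 − 22.505952 = 28.059524.
DWL = ½ × 2550.865801 × 28.059524 = $35788.04 thousand.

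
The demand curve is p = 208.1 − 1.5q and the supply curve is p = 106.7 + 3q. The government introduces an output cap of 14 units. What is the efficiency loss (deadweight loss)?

Competitive equilibrium: 208.1 − 1.5q = 106.7 + 3q → q* = 22.5333, p* = 174.3.
At q = 14: demand price = 208.1 − 1.5·14 = 187.1; supply price = 106.7 + 3·14 = 148.7.
Δq = 22.5333 − 14 = 8.5333; wedge = 187.1 − 148.7 = 38.4.
The triangle = ½ × 8.5333 × 38.4 = 163.84.

163.84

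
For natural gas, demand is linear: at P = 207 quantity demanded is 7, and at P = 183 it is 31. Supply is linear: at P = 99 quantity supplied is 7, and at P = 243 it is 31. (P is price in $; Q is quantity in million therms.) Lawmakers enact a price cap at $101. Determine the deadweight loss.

Demand slope = (183 − 207)/(31 − 7) = −1, so P = 214 − Q.
Supply slope = (243 − 99)/(31 − 7) = 6, so P = 57 + 6Q.
Competitive equilibrium: 214 − Q = 57 + 6Q → Q* = 22.42857, P* = 191.57143.
At the ceiling P = 101, quantity supplied = (101 − 57)/6 = 7.33333.
Willingness to pay at Q' = 7.33333: 214 − 1·7.33333 = 206.66667.
ΔQ = 22.42857 − 7.33333 = 15.09524; wedge = 206.66667 − 101 = 105.66667.
The triangle = ½ × 15.09524 × 105.66667 = $797.53 million.

$797.53 million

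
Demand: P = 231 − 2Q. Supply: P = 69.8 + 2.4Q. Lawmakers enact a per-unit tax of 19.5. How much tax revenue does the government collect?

Competitive equilibrium: 231 − 2Q = 69.8 + 2.4Q → Q* = 36.6364, P* = 157.7273.
With the tax, the buyer price exceeds the seller price by 19.5: (231 − 2Q) − (69.8 + 2.4Q) = 19.5 → Q' = 32.2045.
Tax revenue = 19.5 × 32.2045 = 627.99.

627.99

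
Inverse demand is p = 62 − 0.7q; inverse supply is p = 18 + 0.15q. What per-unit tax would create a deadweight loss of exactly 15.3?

Competitive equilibrium: 62 − 0.7q = 18 + 0.15q → q* = 51.7647, p* = 25.7647.
A tax t gives Δq = t/0.85 and wedge t, so DWL = t²/1.7.
t²/1.7 = 15.3 → t² = 26.01 → t = 5.1.

5.1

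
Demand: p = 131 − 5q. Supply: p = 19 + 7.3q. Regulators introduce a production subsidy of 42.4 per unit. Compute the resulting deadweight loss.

73.08

Competitive equilibrium: 131 − 5q = 19 + 7.3q → q* = 9.1057, p* = 85.4715.
The subsidy lowers effective supply by 42.4: p = 7.3q − 23.4.
New quantity: 131 − 5q = 7.3q − 23.4 → q' = 12.5528.
Overproduction Δq = 12.5528 − 9.1057 = 3.4471; wedge = subsidy = 42.4.
Welfare loss = ½ × 3.4471 × 42.4 = 73.08.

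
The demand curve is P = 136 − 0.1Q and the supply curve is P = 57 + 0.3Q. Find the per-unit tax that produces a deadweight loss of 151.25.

Competitive equilibrium: 136 − 0.1Q = 57 + 0.3Q → Q* = 197.5, P* = 116.25.
A tax t gives ΔQ = t/0.4 and wedge t, so DWL = t²/0.8.
t²/0.8 = 151.25 → t² = 121 → t = 11.

11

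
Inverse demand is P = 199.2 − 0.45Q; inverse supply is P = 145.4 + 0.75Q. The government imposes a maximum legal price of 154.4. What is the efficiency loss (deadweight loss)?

646.82

Competitive equilibrium: 199.2 − 0.45Q = 145.4 + 0.75Q → Q* = 44.8333, P* = 179.025.
At the ceiling P = 154.4, quantity supplied = (154.4 − 145.4)/0.75 = 12.
Willingness to pay at Q' = 12: 199.2 − 0.45·12 = 193.8.
ΔQ = 44.8333 − 12 = 32.8333; wedge = 193.8 − 154.4 = 39.4.
The triangle = ½ × 32.8333 × 39.4 = 646.82.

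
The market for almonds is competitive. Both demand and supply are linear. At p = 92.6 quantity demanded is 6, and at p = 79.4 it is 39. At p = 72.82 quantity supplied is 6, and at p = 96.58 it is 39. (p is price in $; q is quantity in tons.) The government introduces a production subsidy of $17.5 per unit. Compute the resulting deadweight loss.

$136.72

Demand slope = (79.4 − 92.6)/(39 − 6) = −0.4, so p = 95 − 0.4q.
Supply slope = (96.58 − 72.82)/(39 − 6) = 0.72, so p = 68.5 + 0.72q.
Competitive equilibrium: 95 − 0.4q = 68.5 + 0.72q → q* = 23.6607, p* = 85.5357.
The subsidy lowers effective supply by 17.5: p = 51 + 0.72q.
New quantity: 95 − 0.4q = 51 + 0.72q → q' = 39.2857.
Overproduction Δq = 39.2857 − 23.6607 = 15.625; wedge = subsidy = 17.5.
DWL = ½ × 15.625 × 17.5 = $136.72.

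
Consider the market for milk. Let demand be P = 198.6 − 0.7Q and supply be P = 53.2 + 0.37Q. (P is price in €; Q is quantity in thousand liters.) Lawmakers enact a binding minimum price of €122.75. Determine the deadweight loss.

€405.50 thousand

Competitive equilibrium: 198.6 − 0.7Q = 53.2 + 0.37Q → Q* = 135.8879, P* = 103.4785.
At the floor P = 122.75, quantity demanded = (198.6 − 122.75)/0.7 = 108.3571.
Sellers' marginal cost at Q' = 108.3571: 53.2 + 0.37·108.3571 = 93.2921.
ΔQ = 135.8879 − 108.3571 = 27.5308; wedge = 122.75 − 93.2921 = 29.4579.
Welfare loss = ½ × 27.5308 × 29.4579 = €405.50 thousand.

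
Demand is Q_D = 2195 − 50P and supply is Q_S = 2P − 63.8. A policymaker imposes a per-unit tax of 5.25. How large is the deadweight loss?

26.50

In inverse form: demand P = 43.9 − 0.02Q, supply P = 31.9 + 0.5Q.
Competitive equilibrium: 43.9 − 0.02Q = 31.9 + 0.5Q → Q* = 23.0769, P* = 43.4385.
With the tax, the buyer price exceeds the seller price by 5.25: (43.9 − 0.02Q) − (31.9 + 0.5Q) = 5.25 → Q' = 12.9808.
ΔQ = 23.0769 − 12.9808 = 10.0961; the wedge equals the tax, 5.25.
Welfare loss = ½ × 10.0961 × 5.25 = 26.50.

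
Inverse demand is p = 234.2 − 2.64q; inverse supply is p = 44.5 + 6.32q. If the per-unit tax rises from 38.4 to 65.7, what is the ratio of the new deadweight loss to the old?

2.927

Competitive equilibrium: 234.2 − 2.64q = 44.5 + 6.32q → q* = 21.1719, p* = 178.3063.
For a per-unit tax t: Δq = t/8.96, so DWL = ½·t·(t/8.96) = t²/17.92.
At t = 38.4: DWL = 82.286. At t = 65.7: DWL = 240.876.
Ratio = (65.7/38.4)² = 2.927.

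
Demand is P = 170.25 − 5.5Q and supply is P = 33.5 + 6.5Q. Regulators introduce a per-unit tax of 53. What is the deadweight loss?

Competitive equilibrium: 170.25 − 5.5Q = 33.5 + 6.5Q → Q* = 11.3958, P* = 107.5729.
With the tax, the buyer price exceeds the seller price by 53: (170.25 − 5.5Q) − (33.5 + 6.5Q) = 53 → Q' = 6.9792.
ΔQ = 11.3958 − 6.9792 = 4.4166; the wedge equals the tax, 53.
Deadweight loss = ½ × 4.4166 × 53 = 117.04.

117.04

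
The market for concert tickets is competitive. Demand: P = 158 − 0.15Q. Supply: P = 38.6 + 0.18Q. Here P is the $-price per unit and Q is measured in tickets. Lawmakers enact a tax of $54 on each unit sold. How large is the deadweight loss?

$4418.18

Competitive equilibrium: 158 − 0.15Q = 38.6 + 0.18Q → Q* = 361.8182, P* = 103.7273.
With the tax, the buyer price exceeds the seller price by 54: (158 − 0.15Q) − (38.6 + 0.18Q) = 54 → Q' = 198.1818.
ΔQ = 361.8182 − 198.1818 = 163.6364; the wedge equals the tax, 54.
The triangle = ½ × 163.6364 × 54 = $4418.18.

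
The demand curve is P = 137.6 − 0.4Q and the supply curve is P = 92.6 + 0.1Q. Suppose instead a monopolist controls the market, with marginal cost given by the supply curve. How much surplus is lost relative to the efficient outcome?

400

Competitive equilibrium: 137.6 − 0.4Q = 92.6 + 0.1Q → Q* = 90, P* = 101.6.
Marginal revenue: MR = 137.6 − 0.8Q. Set MR = MC: 137.6 − 0.8Q = 92.6 + 0.1Q → Q_m = 50.
Price P_m = 137.6 − 0.4·50 = 117.6; MC(Q_m) = 92.6 + 0.1·50 = 97.6.
Competitive Q* = 90, so ΔQ = 40; wedge = 117.6 − 97.6 = 20.
Welfare loss = ½ × 40 × 20 = 400.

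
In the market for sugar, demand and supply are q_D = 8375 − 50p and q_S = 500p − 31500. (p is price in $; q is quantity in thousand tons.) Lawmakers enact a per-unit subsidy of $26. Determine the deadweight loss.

$15363.64 thousand

In inverse form: demand p = 167.5 − 0.02q, supply p = 63 + 0.002q.
Competitive equilibrium: 167.5 − 0.02q = 63 + 0.002q → q* = 4750, p* = 72.5.
The subsidy lowers effective supply by 26: p = 37 + 0.002q.
New quantity: 167.5 − 0.02q = 37 + 0.002q → q' = 5931.8182.
Overproduction Δq = 5931.8182 − 4750 = 1181.8182; wedge = subsidy = 26.
Deadweight loss = ½ × 1181.8182 × 26 = $15363.64 thousand.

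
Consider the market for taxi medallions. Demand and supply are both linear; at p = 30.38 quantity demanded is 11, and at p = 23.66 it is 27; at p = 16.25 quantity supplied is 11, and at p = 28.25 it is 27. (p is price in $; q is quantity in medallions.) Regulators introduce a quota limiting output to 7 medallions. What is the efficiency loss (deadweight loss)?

$151.20

Demand slope = (23.66 − 30.38)/(27 − 11) = −0.42, so p = 35 − 0.42q.
Supply slope = (28.25 − 16.25)/(27 − 11) = 0.75, so p = 8 + 0.75q.
Competitive equilibrium: 35 − 0.42q = 8 + 0.75q → q* = 23.0769, p* = 25.3077.
At q = 7: demand price = 35 − 0.42·7 = 32.06; supply price = 8 + 0.75·7 = 13.25.
Δq = 23.0769 − 7 = 16.0769; wedge = 32.06 − 13.25 = 18.81.
Deadweight loss = ½ × 16.0769 × 18.81 = $151.20.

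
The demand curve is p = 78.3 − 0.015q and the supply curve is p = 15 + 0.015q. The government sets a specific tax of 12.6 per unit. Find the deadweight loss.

2646

Competitive equilibrium: 78.3 − 0.015q = 15 + 0.015q → q* = 2110, p* = 46.65.
With the tax, the buyer price exceeds the seller price by 12.6: (78.3 − 0.015q) − (15 + 0.015q) = 12.6 → q' = 1690.
Δq = 2110 − 1690 = 420; the wedge equals the tax, 12.6.
Deadweight loss = ½ × 420 × 12.6 = 2646.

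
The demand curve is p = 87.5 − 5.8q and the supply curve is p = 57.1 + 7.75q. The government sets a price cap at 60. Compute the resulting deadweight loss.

Competitive equilibrium: 87.5 − 5.8q = 57.1 + 7.75q → q* = 2.24354, p* = 74.48745.
At the ceiling p = 60, quantity supplied = (60 − 57.1)/7.75 = 0.37419.
Willingness to pay at q' = 0.37419: 87.5 − 5.8·0.37419 = 85.3297.
Δq = 2.24354 − 0.37419 = 1.86935; wedge = 85.3297 − 60 = 25.3297.
DWL = ½ × 1.86935 × 25.3297 = 23.68.

23.68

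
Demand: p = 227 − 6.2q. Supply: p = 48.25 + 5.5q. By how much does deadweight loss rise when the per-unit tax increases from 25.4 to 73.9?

205.81

Competitive equilibrium: 227 − 6.2q = 48.25 + 5.5q → q* = 15.2778, p* = 132.2778.
For a per-unit tax t: Δq = t/11.7, so DWL = ½·t·(t/11.7) = t²/23.4.
At t = 25.4: DWL = 27.571. At t = 73.9: DWL = 233.385.
Increase = 233.385 − 27.571 = 205.81.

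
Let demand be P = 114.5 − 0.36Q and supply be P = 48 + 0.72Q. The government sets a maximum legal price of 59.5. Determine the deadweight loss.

Competitive equilibrium: 114.5 − 0.36Q = 48 + 0.72Q → Q* = 61.5741, P* = 92.3333.
At the ceiling P = 59.5, quantity supplied = (59.5 − 48)/0.72 = 15.9722.
Willingness to pay at Q' = 15.9722: 114.5 − 0.36·15.9722 = 108.75.
ΔQ = 61.5741 − 15.9722 = 45.6019; wedge = 108.75 − 59.5 = 49.25.
Deadweight loss = ½ × 45.6019 × 49.25 = 1122.95.

1122.95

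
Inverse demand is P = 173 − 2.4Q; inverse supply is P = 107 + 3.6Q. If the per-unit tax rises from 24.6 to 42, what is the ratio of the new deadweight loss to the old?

Competitive equilibrium: 173 − 2.4Q = 107 + 3.6Q → Q* = 11, P* = 146.6.
For a per-unit tax t: ΔQ = t/6, so DWL = ½·t·(t/6) = t²/12.
At t = 24.6: DWL = 50.43. At t = 42: DWL = 147.
Ratio = (42/24.6)² = 2.915.

2.915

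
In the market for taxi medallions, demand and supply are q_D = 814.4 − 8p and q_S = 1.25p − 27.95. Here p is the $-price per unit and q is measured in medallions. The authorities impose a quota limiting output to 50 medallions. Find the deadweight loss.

$595.45

In inverse form: demand p = 101.8 − 0.125q, supply p = 22.36 + 0.8q.
Competitive equilibrium: 101.8 − 0.125q = 22.36 + 0.8q → q* = 85.8811, p* = 91.0649.
At q = 50: demand price = 101.8 − 0.125·50 = 95.55; supply price = 22.36 + 0.8·50 = 62.36.
Δq = 85.8811 − 50 = 35.8811; wedge = 95.55 − 62.36 = 33.19.
Welfare loss = ½ × 35.8811 × 33.19 = $595.45.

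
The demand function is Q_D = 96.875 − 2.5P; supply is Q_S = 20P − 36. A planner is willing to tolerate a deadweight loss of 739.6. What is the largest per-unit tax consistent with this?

25.8

In inverse form: demand P = 38.75 − 0.4Q, supply P = 1.8 + 0.05Q.
Competitive equilibrium: 38.75 − 0.4Q = 1.8 + 0.05Q → Q* = 82.1111, P* = 5.9056.
A tax t gives ΔQ = t/0.45 and wedge t, so DWL = t²/0.9.
t²/0.9 = 739.6 → t² = 665.64 → t = 25.8.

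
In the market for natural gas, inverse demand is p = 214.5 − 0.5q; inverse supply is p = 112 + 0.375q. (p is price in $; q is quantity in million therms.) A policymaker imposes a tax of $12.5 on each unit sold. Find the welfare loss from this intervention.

Competitive equilibrium: 214.5 − 0.5q = 112 + 0.375q → q* = 117.1429, p* = 155.9286.
With the tax, the buyer price exceeds the seller price by 12.5: (214.5 − 0.5q) − (112 + 0.375q) = 12.5 → q' = 102.8571.
Δq = 117.1429 − 102.8571 = 14.2858; the wedge equals the tax, 12.5.
Welfare loss = ½ × 14.2858 × 12.5 = $89.29 million.

$89.29 million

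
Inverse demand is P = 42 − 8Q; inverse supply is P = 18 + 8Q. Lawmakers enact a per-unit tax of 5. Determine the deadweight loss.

0.78

Competitive equilibrium: 42 − 8Q = 18 + 8Q → Q* = 1.5, P* = 30.
With the tax, the buyer price exceeds the seller price by 5: (42 − 8Q) − (18 + 8Q) = 5 → Q' = 1.1875.
ΔQ = 1.5 − 1.1875 = 0.3125; the wedge equals the tax, 5.
Welfare loss = ½ × 0.3125 × 5 = 0.78.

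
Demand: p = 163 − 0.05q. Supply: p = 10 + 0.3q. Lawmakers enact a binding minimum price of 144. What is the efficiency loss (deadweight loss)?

571.43

Competitive equilibrium: 163 − 0.05q = 10 + 0.3q → q* = 437.1429, p* = 141.1429.
At the floor p = 144, quantity demanded = (163 − 144)/0.05 = 380.
Sellers' marginal cost at q' = 380: 10 + 0.3·380 = 124.
Δq = 437.1429 − 380 = 57.1429; wedge = 144 − 124 = 20.
The triangle = ½ × 57.1429 × 20 = 571.43.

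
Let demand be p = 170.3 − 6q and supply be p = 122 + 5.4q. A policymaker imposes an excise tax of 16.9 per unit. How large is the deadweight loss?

Competitive equilibrium: 170.3 − 6q = 122 + 5.4q → q* = 4.2368, p* = 144.8789.
With the tax, the buyer price exceeds the seller price by 16.9: (170.3 − 6q) − (122 + 5.4q) = 16.9 → q' = 2.7544.
Δq = 4.2368 − 2.7544 = 1.4824; the wedge equals the tax, 16.9.
The triangle = ½ × 1.4824 × 16.9 = 12.53.

12.53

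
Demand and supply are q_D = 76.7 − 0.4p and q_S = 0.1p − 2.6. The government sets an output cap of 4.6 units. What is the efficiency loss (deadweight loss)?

468.72

In inverse form: demand p = 191.75 − 2.5q, supply p = 26 + 10q.
Competitive equilibrium: 191.75 − 2.5q = 26 + 10q → q* = 13.26, p* = 158.6.
At q = 4.6: demand price = 191.75 − 2.5·4.6 = 180.25; supply price = 26 + 10·4.6 = 72.
Δq = 13.26 − 4.6 = 8.66; wedge = 180.25 − 72 = 108.25.
Deadweight loss = ½ × 8.66 × 108.25 = 468.72.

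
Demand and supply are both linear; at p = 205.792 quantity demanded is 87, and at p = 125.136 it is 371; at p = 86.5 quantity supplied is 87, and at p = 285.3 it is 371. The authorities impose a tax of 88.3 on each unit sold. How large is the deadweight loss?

3961.83

Demand slope = (125.136 − 205.792)/(371 − 87) = −0.284, so p = 230.5 − 0.284q.
Supply slope = (285.3 − 86.5)/(371 − 87) = 0.7, so p = 25.6 + 0.7q.
Competitive equilibrium: 230.5 − 0.284q = 25.6 + 0.7q → q* = 208.23171, p* = 171.3622.
With the tax, the buyer price exceeds the seller price by 88.3: (230.5 − 0.284q) − (25.6 + 0.7q) = 88.3 → q' = 118.49593.
Δq = 208.23171 − 118.49593 = 89.73578; the wedge equals the tax, 88.3.
Welfare loss = ½ × 89.73578 × 88.3 = 3961.83.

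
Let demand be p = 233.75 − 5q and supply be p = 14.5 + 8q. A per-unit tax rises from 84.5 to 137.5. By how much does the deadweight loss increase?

452.54

Competitive equilibrium: 233.75 − 5q = 14.5 + 8q → q* = 16.8654, p* = 149.4231.
For a per-unit tax t: Δq = t/13, so DWL = ½·t·(t/13) = t²/26.
At t = 84.5: DWL = 274.625. At t = 137.5: DWL = 727.163.
Increase = 727.163 − 274.625 = 452.54.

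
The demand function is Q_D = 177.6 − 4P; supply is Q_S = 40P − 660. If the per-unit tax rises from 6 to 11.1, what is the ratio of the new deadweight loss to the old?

3.4225

In inverse form: demand P = 44.4 − 0.25Q, supply P = 16.5 + 0.025Q.
Competitive equilibrium: 44.4 − 0.25Q = 16.5 + 0.025Q → Q* = 101.4545, P* = 19.0364.
For a per-unit tax t: ΔQ = t/0.275, so DWL = ½·t·(t/0.275) = t²/0.55.
At t = 6: DWL = 65.455. At t = 11.1: DWL = 224.018.
Ratio = (11.1/6)² = 3.4225.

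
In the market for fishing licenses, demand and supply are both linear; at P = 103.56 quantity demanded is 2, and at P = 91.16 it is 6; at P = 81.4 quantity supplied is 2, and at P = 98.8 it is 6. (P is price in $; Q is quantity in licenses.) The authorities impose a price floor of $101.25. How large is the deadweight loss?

$18.51

Demand slope = (91.16 − 103.56)/(6 − 2) = −3.1, so P = 109.76 − 3.1Q.
Supply slope = (98.8 − 81.4)/(6 − 2) = 4.35, so P = 72.7 + 4.35Q.
Competitive equilibrium: 109.76 − 3.1Q = 72.7 + 4.35Q → Q* = 4.9745, P* = 94.3391.
At the floor P = 101.25, quantity demanded = (109.76 − 101.25)/3.1 = 2.7452.
Sellers' marginal cost at Q' = 2.7452: 72.7 + 4.35·2.7452 = 84.6416.
ΔQ = 4.9745 − 2.7452 = 2.2293; wedge = 101.25 − 84.6416 = 16.6084.
The triangle = ½ × 2.2293 × 16.6084 = $18.51.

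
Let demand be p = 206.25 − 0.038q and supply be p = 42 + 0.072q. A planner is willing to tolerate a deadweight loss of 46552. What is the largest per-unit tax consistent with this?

Competitive equilibrium: 206.25 − 0.038q = 42 + 0.072q → q* = 1493.1818, p* = 149.5091.
A tax t gives Δq = t/0.11 and wedge t, so DWL = t²/0.22.
t²/0.22 = 46552 → t² = 10241.44 → t = 101.2.

101.2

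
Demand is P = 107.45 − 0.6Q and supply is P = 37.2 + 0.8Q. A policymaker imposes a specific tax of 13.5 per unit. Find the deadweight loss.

65.09

Competitive equilibrium: 107.45 − 0.6Q = 37.2 + 0.8Q → Q* = 50.1786, P* = 77.3429.
With the tax, the buyer price exceeds the seller price by 13.5: (107.45 − 0.6Q) − (37.2 + 0.8Q) = 13.5 → Q' = 40.5357.
ΔQ = 50.1786 − 40.5357 = 9.6429; the wedge equals the tax, 13.5.
The triangle = ½ × 9.6429 × 13.5 = 65.09.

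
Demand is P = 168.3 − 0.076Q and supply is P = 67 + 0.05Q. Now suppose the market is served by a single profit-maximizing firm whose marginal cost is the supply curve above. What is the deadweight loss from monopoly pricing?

Competitive equilibrium: 168.3 − 0.076Q = 67 + 0.05Q → Q* = 803.96825, P* = 107.19841.
Marginal revenue: MR = 168.3 − 0.152Q. Set MR = MC: 168.3 − 0.152Q = 67 + 0.05Q → Q_m = 501.48515.
Price P_m = 168.3 − 0.076·501.48515 = 130.18713; MC(Q_m) = 67 + 0.05·501.48515 = 92.07426.
Competitive Q* = 803.96825, so ΔQ = 302.4831; wedge = 130.18713 − 92.07426 = 38.11287.
Deadweight loss = ½ × 302.4831 × 38.11287 = 5764.25.

5764.25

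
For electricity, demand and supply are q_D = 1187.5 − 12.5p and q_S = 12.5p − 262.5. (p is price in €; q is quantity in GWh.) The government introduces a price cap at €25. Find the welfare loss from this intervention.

In inverse form: demand p = 95 − 0.08q, supply p = 21 + 0.08q.
Competitive equilibrium: 95 − 0.08q = 21 + 0.08q → q* = 462.5, p* = 58.
At the ceiling p = 25, quantity supplied = (25 − 21)/0.08 = 50.
Willingness to pay at q' = 50: 95 − 0.08·50 = 91.
Δq = 462.5 − 50 = 412.5; wedge = 91 − 25 = 66.
DWL = ½ × 412.5 × 66 = €13612.50.

€13612.50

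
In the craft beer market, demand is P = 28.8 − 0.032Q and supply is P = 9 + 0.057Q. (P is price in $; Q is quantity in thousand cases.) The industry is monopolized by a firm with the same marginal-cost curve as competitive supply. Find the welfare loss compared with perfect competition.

Competitive equilibrium: 28.8 − 0.032Q = 9 + 0.057Q → Q* = 222.4719, P* = 21.6809.
Marginal revenue: MR = 28.8 − 0.064Q. Set MR = MC: 28.8 − 0.064Q = 9 + 0.057Q → Q_m = 163.6364.
Price P_m = 28.8 − 0.032·163.6364 = 23.5636; MC(Q_m) = 9 + 0.057·163.6364 = 18.3273.
Competitive Q* = 222.4719, so ΔQ = 58.8355; wedge = 23.5636 − 18.3273 = 5.2363.
Deadweight loss = ½ × 58.8355 × 5.2363 = $154.04 thousand.

$154.04 thousand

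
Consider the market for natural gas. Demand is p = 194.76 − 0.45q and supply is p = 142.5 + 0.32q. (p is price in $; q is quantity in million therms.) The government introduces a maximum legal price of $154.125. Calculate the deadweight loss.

Competitive equilibrium: 194.76 − 0.45q = 142.5 + 0.32q → q* = 67.8701, p* = 164.2184.
At the ceiling p = 154.125, quantity supplied = (154.125 − 142.5)/0.32 = 36.3281.
Willingness to pay at q' = 36.3281: 194.76 − 0.45·36.3281 = 178.4124.
Δq = 67.8701 − 36.3281 = 31.542; wedge = 178.4124 − 154.125 = 24.2874.
Welfare loss = ½ × 31.542 × 24.2874 = $383.04 million.

$383.04 million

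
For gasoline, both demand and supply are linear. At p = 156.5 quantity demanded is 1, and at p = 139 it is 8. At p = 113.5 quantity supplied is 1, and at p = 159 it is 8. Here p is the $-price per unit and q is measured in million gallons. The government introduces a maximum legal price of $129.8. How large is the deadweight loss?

Demand slope = (139 − 156.5)/(8 − 1) = −2.5, so p = 159 − 2.5q.
Supply slope = (159 − 113.5)/(8 − 1) = 6.5, so p = 107 + 6.5q.
Competitive equilibrium: 159 − 2.5q = 107 + 6.5q → q* = 5.7778, p* = 144.5556.
At the ceiling p = 129.8, quantity supplied = (129.8 − 107)/6.5 = 3.5077.
Willingness to pay at q' = 3.5077: 159 − 2.5·3.5077 = 150.2308.
Δq = 5.7778 − 3.5077 = 2.2701; wedge = 150.2308 − 129.8 = 20.4308.
Deadweight loss = ½ × 2.2701 × 20.4308 = $23.19 million.

$23.19 million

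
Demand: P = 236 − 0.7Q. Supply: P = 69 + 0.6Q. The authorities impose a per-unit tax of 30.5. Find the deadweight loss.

Competitive equilibrium: 236 − 0.7Q = 69 + 0.6Q → Q* = 128.4615, P* = 146.0769.
With the tax, the buyer price exceeds the seller price by 30.5: (236 − 0.7Q) − (69 + 0.6Q) = 30.5 → Q' = 105.
ΔQ = 128.4615 − 105 = 23.4615; the wedge equals the tax, 30.5.
The triangle = ½ × 23.4615 × 30.5 = 357.79.

357.79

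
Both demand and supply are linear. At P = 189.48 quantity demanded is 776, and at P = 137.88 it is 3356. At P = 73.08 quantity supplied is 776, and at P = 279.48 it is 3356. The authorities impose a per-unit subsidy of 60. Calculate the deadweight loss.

Demand slope = (137.88 − 189.48)/(3356 − 776) = −0.02, so P = 205 − 0.02Q.
Supply slope = (279.48 − 73.08)/(3356 − 776) = 0.08, so P = 11 + 0.08Q.
Competitive equilibrium: 205 − 0.02Q = 11 + 0.08Q → Q* = 1940, P* = 166.2.
The subsidy lowers effective supply by 60: P = 0.08Q − 49.
New quantity: 205 − 0.02Q = 0.08Q − 49 → Q' = 2540.
Overproduction ΔQ = 2540 − 1940 = 600; wedge = subsidy = 60.
Welfare loss = ½ × 600 × 60 = 18000.

18000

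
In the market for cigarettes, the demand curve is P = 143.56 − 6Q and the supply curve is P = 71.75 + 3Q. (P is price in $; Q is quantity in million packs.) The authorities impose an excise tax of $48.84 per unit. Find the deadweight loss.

$132.52 million

Competitive equilibrium: 143.56 − 6Q = 71.75 + 3Q → Q* = 7.9789, P* = 95.6867.
With the tax, the buyer price exceeds the seller price by 48.84: (143.56 − 6Q) − (71.75 + 3Q) = 48.84 → Q' = 2.5522.
ΔQ = 7.9789 − 2.5522 = 5.4267; the wedge equals the tax, 48.84.
The triangle = ½ × 5.4267 × 48.84 = $132.52 million.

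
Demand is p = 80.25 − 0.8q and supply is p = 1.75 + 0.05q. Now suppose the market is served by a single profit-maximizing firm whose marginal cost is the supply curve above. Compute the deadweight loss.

852.12

Competitive equilibrium: 80.25 − 0.8q = 1.75 + 0.05q → q* = 92.3529, p* = 6.3676.
Marginal revenue: MR = 80.25 − 1.6q. Set MR = MC: 80.25 − 1.6q = 1.75 + 0.05q → q_m = 47.5758.
Price p_m = 80.25 − 0.8·47.5758 = 42.1894; MC(q_m) = 1.75 + 0.05·47.5758 = 4.1288.
Competitive q* = 92.3529, so Δq = 44.7771; wedge = 42.1894 − 4.1288 = 38.0606.
Deadweight loss = ½ × 44.7771 × 38.0606 = 852.12.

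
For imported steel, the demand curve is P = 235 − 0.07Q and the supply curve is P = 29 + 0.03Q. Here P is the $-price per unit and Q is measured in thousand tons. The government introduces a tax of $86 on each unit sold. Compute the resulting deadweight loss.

Competitive equilibrium: 235 − 0.07Q = 29 + 0.03Q → Q* = 2060, P* = 90.8.
With the tax, the buyer price exceeds the seller price by 86: (235 − 0.07Q) − (29 + 0.03Q) = 86 → Q' = 1200.
ΔQ = 2060 − 1200 = 860; the wedge equals the tax, 86.
Welfare loss = ½ × 860 × 86 = $36980 thousand.

$36980 thousand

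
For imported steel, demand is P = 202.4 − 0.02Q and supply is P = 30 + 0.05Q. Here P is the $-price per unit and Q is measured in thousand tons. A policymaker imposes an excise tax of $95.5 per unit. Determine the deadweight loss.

Competitive equilibrium: 202.4 − 0.02Q = 30 + 0.05Q → Q* = 2462.8571, P* = 153.1429.
With the tax, the buyer price exceeds the seller price by 95.5: (202.4 − 0.02Q) − (30 + 0.05Q) = 95.5 → Q' = 1098.5714.
ΔQ = 2462.8571 − 1098.5714 = 1364.2857; the wedge equals the tax, 95.5.
The triangle = ½ × 1364.2857 × 95.5 = $65144.64 thousand.

$65144.64 thousand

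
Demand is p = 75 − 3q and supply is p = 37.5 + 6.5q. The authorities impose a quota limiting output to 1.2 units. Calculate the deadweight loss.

35.85

Competitive equilibrium: 75 − 3q = 37.5 + 6.5q → q* = 3.9474, p* = 63.1579.
At q = 1.2: demand price = 75 − 3·1.2 = 71.4; supply price = 37.5 + 6.5·1.2 = 45.3.
Δq = 3.9474 − 1.2 = 2.7474; wedge = 71.4 − 45.3 = 26.1.
DWL = ½ × 2.7474 × 26.1 = 35.85.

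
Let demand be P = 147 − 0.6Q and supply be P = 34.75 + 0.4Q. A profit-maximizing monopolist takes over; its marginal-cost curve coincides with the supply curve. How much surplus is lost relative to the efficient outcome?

885.94

Competitive equilibrium: 147 − 0.6Q = 34.75 + 0.4Q → Q* = 112.25, P* = 79.65.
Marginal revenue: MR = 147 − 1.2Q. Set MR = MC: 147 − 1.2Q = 34.75 + 0.4Q → Q_m = 70.1563.
Price P_m = 147 − 0.6·70.1563 = 104.9062; MC(Q_m) = 34.75 + 0.4·70.1563 = 62.8125.
Competitive Q* = 112.25, so ΔQ = 42.0937; wedge = 104.9062 − 62.8125 = 42.0937.
The triangle = ½ × 42.0937 × 42.0937 = 885.94.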